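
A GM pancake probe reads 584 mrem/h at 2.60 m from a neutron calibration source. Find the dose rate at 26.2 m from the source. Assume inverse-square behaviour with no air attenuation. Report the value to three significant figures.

Intensity scales as (d₁/d₂)², so the rate at 26.2 m is
584 × (2.60/26.2)² = 584 × 0.009848 = 5.751 mrem/h.

5.75 mrem/h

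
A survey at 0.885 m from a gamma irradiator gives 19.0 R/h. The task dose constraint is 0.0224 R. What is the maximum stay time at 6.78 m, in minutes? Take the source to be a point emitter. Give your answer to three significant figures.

Applying the 1/r² law, rate at 6.78 m:
(0.885/6.78)² = 0.01704, so 19.0 × 0.01704 = 0.3238 R/h.
Stay time = 0.0224 R ÷ 0.3238 R/h = 0.06918 h = 4.151 min.

4.15 min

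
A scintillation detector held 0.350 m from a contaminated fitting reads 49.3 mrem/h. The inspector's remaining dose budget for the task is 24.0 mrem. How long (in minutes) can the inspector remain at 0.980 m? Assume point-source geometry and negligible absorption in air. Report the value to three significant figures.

Intensity scales as (d₁/d₂)², so rate at 0.980 m:
49.3 × (0.350/0.980)² = 49.3 × 0.1276 = 6.291 mrem/h.
Stay time = 24.0 mrem ÷ 6.291 mrem/h = 3.815 h = 228.9 min.

229 min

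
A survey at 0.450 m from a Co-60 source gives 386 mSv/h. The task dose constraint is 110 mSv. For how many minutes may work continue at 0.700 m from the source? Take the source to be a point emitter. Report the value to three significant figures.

Since intensity falls as 1/r², rate at 0.700 m:
386 × (0.450/0.700)² = 386 × 0.4133 = 159.5 mSv/h.
Stay time = 110 mSv ÷ 159.5 mSv/h = 0.6897 h = 41.38 min.

41.4 min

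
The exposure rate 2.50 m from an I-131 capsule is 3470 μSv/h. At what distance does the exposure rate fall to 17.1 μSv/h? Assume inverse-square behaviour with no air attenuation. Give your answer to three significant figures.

35.6 m

Applying the 1/r² law, d₂ = d₁·√(I₁/I₂).
I₁/I₂ = 3470/17.1 = 202.9, so d₂ = 2.50 × √202.9 = 35.61 m.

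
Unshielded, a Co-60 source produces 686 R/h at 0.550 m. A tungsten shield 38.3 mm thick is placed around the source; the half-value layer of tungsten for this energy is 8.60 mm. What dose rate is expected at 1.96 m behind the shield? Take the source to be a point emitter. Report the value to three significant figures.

2.47 R/h

Distance alone: 686 × (0.550/1.96)² = 686 × 0.07874 = 54.02 R/h.
Shield: 38.3/8.60 = 4.453 half-value layers → attenuation 2^(−4.453) = 0.04566.
Combined: 54.02 × 0.04566 = 2.467 R/h.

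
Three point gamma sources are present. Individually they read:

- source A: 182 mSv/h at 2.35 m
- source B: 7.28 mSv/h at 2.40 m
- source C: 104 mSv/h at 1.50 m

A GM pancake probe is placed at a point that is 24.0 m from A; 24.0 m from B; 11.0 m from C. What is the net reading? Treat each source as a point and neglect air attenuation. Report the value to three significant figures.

Each source contributes Iᵢ·(dᵢ/rᵢ)²; contributions add.
A: 182 × (2.35/24.0)² = 1.745 mSv/h
B: 7.28 × (2.40/24.0)² = 0.07280 mSv/h
C: 104 × (1.50/11.0)² = 1.934 mSv/h
Total = 1.745 + 0.07280 + 1.934 = 3.752 mSv/h.

3.75 mSv/h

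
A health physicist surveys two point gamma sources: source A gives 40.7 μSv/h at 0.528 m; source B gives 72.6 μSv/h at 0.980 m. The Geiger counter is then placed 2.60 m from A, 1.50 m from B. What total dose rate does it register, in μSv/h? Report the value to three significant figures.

32.7 μSv/h

By superposition, sum each source's inverse-square contribution:
A: 40.7 × (0.528/2.60)² = 1.678 μSv/h
B: 72.6 × (0.980/1.50)² = 30.99 μSv/h
Total = 1.678 + 30.99 = 32.67 μSv/h.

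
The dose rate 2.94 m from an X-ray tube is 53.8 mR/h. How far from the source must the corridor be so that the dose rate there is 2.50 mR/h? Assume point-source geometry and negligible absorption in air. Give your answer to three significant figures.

13.6 m

Intensity scales as (d₁/d₂)², so d₂ = d₁·√(I₁/I₂).
I₁/I₂ = 53.8/2.50 = 21.52, so d₂ = 2.94 × √21.52 = 13.64 m.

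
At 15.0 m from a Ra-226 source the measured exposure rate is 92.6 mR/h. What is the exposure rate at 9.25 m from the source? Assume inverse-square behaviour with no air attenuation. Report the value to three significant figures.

Using I₁d₁² = I₂d₂², scaling from 15.0 m to 9.25 m:
(15.0/9.25)² = 2.630, so 92.6 × 2.630 = 243.5 mR/h.

244 mR/h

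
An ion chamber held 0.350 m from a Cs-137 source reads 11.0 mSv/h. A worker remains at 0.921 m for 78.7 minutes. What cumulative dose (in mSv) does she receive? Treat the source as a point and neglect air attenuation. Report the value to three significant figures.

Applying the 1/r² law, rate at 0.921 m:
(0.350/0.921)² = 0.1444, so 11.0 × 0.1444 = 1.588 mSv/h.
Dose = rate × time = 1.588 mSv/h × 1.312 h = 2.083 mSv.

2.08 mSv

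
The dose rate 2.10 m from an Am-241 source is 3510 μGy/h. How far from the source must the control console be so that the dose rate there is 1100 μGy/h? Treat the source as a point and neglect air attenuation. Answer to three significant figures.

3.75 m

Since intensity falls as 1/r², d₂ = d₁·√(I₁/I₂).
I₁/I₂ = 3510/1100 = 3.191, so d₂ = 2.10 × √3.191 = 3.751 m.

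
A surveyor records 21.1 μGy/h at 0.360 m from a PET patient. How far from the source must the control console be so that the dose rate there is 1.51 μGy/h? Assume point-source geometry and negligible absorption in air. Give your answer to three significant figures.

1.35 m

Using I₁d₁² = I₂d₂², d₂ = d₁·√(I₁/I₂).
I₁/I₂ = 21.1/1.51 = 13.97, so d₂ = 0.360 × √13.97 = 1.346 m.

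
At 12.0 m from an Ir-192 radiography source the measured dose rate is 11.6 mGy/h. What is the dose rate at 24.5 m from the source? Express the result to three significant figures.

By the inverse-square law, scaling from 12.0 m to 24.5 m:
11.6 × (12.0/24.5)² = 11.6 × 0.2399 = 2.783 mGy/h.

2.78 mGy/h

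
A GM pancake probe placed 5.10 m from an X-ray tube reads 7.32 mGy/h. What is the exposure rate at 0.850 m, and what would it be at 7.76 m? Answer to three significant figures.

Applying the 1/r² law,
At 0.850 m: (5.10/0.850)² = 36.00, so 7.32 × 36.00 = 263.5 mGy/h
At 7.76 m: (0.850/7.76)² = 0.01200, so 263.5 × 0.01200 = 3.162 mGy/h.

264 mGy/h; 3.16 mGy/h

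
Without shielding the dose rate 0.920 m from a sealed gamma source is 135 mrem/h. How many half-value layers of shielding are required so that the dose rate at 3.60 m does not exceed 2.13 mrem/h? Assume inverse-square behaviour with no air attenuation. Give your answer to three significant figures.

2.05 half-value layers

At 3.60 m, distance alone gives (0.920/3.60)² = 0.06531, so 135 × 0.06531 = 8.817 mrem/h.
Further attenuation needed: 8.817/2.13 = 4.139.
n = log₂(4.139) = 2.049 half-value layers.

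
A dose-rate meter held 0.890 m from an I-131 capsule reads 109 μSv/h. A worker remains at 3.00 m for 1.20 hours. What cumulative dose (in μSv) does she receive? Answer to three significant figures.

11.5 μSv

By the inverse-square law, rate at 3.00 m:
109 × (0.890/3.00)² = 109 × 0.08801 = 9.593 μSv/h.
Dose = rate × time = 9.593 μSv/h × 1.200 h = 11.51 μSv.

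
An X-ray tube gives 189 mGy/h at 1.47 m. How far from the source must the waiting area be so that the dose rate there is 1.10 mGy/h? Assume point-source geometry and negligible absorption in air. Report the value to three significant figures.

Intensity scales as (d₁/d₂)², so d₂ = d₁·√(I₁/I₂).
I₁/I₂ = 189/1.10 = 171.8, so d₂ = 1.47 × √171.8 = 19.27 m.

19.3 m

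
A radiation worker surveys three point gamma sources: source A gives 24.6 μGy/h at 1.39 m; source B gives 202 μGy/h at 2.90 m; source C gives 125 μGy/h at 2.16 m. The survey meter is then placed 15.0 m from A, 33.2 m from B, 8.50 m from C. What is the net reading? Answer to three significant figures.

9.82 μGy/h

By superposition, sum each source's inverse-square contribution:
A: 24.6 × (1.39/15.0)² = 0.2112 μGy/h
B: 202 × (2.90/33.2)² = 1.541 μGy/h
C: 125 × (2.16/8.50)² = 8.072 μGy/h
Total = 0.2112 + 1.541 + 8.072 = 9.824 μGy/h.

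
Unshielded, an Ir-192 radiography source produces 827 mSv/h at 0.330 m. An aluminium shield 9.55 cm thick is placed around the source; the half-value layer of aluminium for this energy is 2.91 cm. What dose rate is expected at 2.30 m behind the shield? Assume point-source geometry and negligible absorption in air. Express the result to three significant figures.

Distance alone: (0.330/2.30)² = 0.02059, so 827 × 0.02059 = 17.03 mSv/h.
Shield: 9.55/2.91 = 3.282 half-value layers → attenuation 2^(−3.282) = 0.1028.
Combined: 17.03 × 0.1028 = 1.751 mSv/h.

1.75 mSv/h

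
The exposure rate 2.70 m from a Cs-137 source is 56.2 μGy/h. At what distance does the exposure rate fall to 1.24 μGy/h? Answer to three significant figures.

18.2 m

Applying the 1/r² law, d₂ = d₁·√(I₁/I₂).
I₁/I₂ = 56.2/1.24 = 45.32, so d₂ = 2.70 × √45.32 = 18.18 m.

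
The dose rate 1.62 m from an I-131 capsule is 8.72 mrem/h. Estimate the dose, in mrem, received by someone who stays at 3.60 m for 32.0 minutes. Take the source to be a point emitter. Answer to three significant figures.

0.942 mrem

Using I₁d₁² = I₂d₂², rate at 3.60 m:
8.72 × (1.62/3.60)² = 8.72 × 0.2025 = 1.766 mrem/h.
Dose = rate × time = 1.766 mrem/h × 0.5333 h = 0.9418 mrem.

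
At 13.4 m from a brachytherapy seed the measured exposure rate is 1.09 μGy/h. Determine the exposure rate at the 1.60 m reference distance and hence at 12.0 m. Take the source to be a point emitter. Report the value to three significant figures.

Since intensity falls as 1/r²,
At 1.60 m: 1.09 × (13.4/1.60)² = 1.09 × 70.14 = 76.45 μGy/h
At 12.0 m: (1.60/12.0)² = 0.01778, so 76.45 × 0.01778 = 1.359 μGy/h.

76.5 μGy/h; 1.36 μGy/h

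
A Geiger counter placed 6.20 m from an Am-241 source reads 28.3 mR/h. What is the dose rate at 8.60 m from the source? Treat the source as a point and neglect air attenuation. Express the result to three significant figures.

By the inverse-square law, scaling from 6.20 m to 8.60 m:
28.3 × (6.20/8.60)² = 28.3 × 0.5197 = 14.71 mR/h.

14.7 mR/h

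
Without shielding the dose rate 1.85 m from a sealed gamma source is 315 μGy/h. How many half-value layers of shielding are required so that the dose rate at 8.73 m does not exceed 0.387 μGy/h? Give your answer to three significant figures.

At 8.73 m, distance alone gives 315 × (1.85/8.73)² = 315 × 0.04491 = 14.15 μGy/h.
Further attenuation needed: 14.15/0.387 = 36.56.
n = log₂(36.56) = 5.192 half-value layers.

5.19 half-value layers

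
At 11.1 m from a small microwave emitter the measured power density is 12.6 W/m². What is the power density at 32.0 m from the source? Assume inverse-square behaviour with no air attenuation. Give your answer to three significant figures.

1.52 W/m²

Since intensity falls as 1/r², scaling from 11.1 m to 32.0 m:
12.6 × (11.1/32.0)² = 12.6 × 0.1203 = 1.516 W/m².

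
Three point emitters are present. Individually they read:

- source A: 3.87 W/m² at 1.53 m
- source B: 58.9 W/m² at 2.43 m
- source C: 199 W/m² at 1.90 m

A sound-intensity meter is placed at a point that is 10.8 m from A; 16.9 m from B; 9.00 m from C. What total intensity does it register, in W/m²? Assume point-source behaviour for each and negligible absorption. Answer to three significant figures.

10.2 W/m²

By superposition, sum each source's inverse-square contribution:
A: 3.87 × (1.53/10.8)² = 0.07767 W/m²
B: 58.9 × (2.43/16.9)² = 1.218 W/m²
C: 199 × (1.90/9.00)² = 8.869 W/m²
Total = 0.07767 + 1.218 + 8.869 = 10.16 W/m².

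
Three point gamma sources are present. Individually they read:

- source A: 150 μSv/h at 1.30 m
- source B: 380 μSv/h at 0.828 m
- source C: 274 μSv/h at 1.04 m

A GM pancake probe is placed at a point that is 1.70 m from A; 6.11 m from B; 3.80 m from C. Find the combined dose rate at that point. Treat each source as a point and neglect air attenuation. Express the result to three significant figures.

By superposition, sum each source's inverse-square contribution:
A: 150 × (1.30/1.70)² = 87.72 μSv/h
B: 380 × (0.828/6.11)² = 6.978 μSv/h
C: 274 × (1.04/3.80)² = 20.52 μSv/h
Total = 87.72 + 6.978 + 20.52 = 115.2 μSv/h.

115 μSv/h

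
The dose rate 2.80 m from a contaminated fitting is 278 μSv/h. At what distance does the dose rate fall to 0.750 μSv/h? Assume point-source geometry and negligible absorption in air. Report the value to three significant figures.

53.9 m

By the inverse-square law, d₂ = d₁·√(I₁/I₂).
I₁/I₂ = 278/0.750 = 370.7, so d₂ = 2.80 × √370.7 = 53.91 m.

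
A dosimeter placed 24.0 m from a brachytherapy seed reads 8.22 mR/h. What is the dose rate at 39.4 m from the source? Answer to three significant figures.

3.05 mR/h

Since intensity falls as 1/r², scaling from 24.0 m to 39.4 m:
8.22 × (24.0/39.4)² = 8.22 × 0.3710 = 3.050 mR/h.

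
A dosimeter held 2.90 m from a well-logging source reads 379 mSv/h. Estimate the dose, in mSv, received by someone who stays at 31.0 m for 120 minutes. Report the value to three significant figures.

6.63 mSv

Intensity scales as (d₁/d₂)², so rate at 31.0 m:
(2.90/31.0)² = 0.008751, so 379 × 0.008751 = 3.317 mSv/h.
Dose = rate × time = 3.317 mSv/h × 2.000 h = 6.634 mSv.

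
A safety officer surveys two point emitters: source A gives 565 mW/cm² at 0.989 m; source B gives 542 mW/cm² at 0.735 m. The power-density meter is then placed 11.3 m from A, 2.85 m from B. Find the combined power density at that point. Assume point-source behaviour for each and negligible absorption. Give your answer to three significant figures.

By superposition, sum each source's inverse-square contribution:
A: 565 × (0.989/11.3)² = 4.328 mW/cm²
B: 542 × (0.735/2.85)² = 36.05 mW/cm²
Total = 4.328 + 36.05 = 40.38 mW/cm².

40.4 mW/cm²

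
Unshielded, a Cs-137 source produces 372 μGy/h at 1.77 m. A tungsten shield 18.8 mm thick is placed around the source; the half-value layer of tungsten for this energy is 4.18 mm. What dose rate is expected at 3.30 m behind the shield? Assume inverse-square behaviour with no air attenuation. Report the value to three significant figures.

4.74 μGy/h

Distance alone: (1.77/3.30)² = 0.2877, so 372 × 0.2877 = 107.0 μGy/h.
Shield: 18.8/4.18 = 4.498 half-value layers → attenuation 2^(−4.498) = 0.04426.
Combined: 107.0 × 0.04426 = 4.736 μGy/h.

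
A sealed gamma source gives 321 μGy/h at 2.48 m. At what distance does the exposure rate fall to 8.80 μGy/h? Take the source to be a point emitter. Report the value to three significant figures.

15.0 m

Applying the 1/r² law, d₂ = d₁·√(I₁/I₂).
I₁/I₂ = 321/8.80 = 36.48, so d₂ = 2.48 × √36.48 = 14.98 m.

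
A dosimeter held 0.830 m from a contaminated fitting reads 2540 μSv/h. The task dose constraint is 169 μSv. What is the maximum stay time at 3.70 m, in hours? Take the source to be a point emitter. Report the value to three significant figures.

1.32 h

By the inverse-square law, rate at 3.70 m:
2540 × (0.830/3.70)² = 2540 × 0.05032 = 127.8 μSv/h.
Stay time = 169 μSv ÷ 127.8 μSv/h = 1.322 h.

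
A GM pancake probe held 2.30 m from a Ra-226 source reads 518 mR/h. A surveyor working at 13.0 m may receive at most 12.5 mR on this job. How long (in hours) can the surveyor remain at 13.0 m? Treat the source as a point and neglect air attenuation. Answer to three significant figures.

By the inverse-square law, rate at 13.0 m:
(2.30/13.0)² = 0.03130, so 518 × 0.03130 = 16.21 mR/h.
Stay time = 12.5 mR ÷ 16.21 mR/h = 0.7711 h.

0.771 h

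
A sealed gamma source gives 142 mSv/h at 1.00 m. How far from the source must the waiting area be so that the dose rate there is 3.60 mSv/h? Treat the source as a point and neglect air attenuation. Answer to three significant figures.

Applying the 1/r² law, d₂ = d₁·√(I₁/I₂).
I₁/I₂ = 142/3.60 = 39.44, so d₂ = 1.00 × √39.44 = 6.280 m.

6.28 m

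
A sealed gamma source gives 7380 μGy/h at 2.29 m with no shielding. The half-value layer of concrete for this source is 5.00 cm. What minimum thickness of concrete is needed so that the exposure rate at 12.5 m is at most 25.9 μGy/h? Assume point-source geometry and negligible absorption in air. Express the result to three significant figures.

16.3 cm

At 12.5 m, distance alone gives (2.29/12.5)² = 0.03356, so 7380 × 0.03356 = 247.7 μGy/h.
Further attenuation needed: 247.7/25.9 = 9.564.
n = log₂(9.564) = 3.258 half-value layers.
Thickness = 3.258 × 5.00 cm = 16.29 cm.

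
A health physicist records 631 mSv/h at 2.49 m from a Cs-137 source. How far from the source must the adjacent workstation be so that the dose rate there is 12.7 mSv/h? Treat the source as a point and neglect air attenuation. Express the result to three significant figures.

17.6 m

By the inverse-square law, d₂ = d₁·√(I₁/I₂).
I₁/I₂ = 631/12.7 = 49.69, so d₂ = 2.49 × √49.69 = 17.55 m.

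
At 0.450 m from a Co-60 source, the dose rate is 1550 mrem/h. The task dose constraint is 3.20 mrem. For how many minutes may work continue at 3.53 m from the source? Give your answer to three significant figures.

7.62 min

Since intensity falls as 1/r², rate at 3.53 m:
1550 × (0.450/3.53)² = 1550 × 0.01625 = 25.19 mrem/h.
Stay time = 3.20 mrem ÷ 25.19 mrem/h = 0.1270 h = 7.620 min.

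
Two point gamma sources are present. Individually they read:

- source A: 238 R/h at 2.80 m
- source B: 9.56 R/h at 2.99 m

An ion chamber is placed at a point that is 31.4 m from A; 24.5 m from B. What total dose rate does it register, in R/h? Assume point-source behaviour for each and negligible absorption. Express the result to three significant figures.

Each source contributes Iᵢ·(dᵢ/rᵢ)²; contributions add.
A: 238 × (2.80/31.4)² = 1.892 R/h
B: 9.56 × (2.99/24.5)² = 0.1424 R/h
Total = 1.892 + 0.1424 = 2.034 R/h.

2.03 R/h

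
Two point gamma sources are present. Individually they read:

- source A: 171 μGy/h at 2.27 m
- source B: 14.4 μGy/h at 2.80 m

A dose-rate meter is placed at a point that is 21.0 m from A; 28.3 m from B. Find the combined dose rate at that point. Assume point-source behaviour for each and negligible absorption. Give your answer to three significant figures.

Each source contributes Iᵢ·(dᵢ/rᵢ)²; contributions add.
A: 171 × (2.27/21.0)² = 1.998 μGy/h
B: 14.4 × (2.80/28.3)² = 0.1410 μGy/h
Total = 1.998 + 0.1410 = 2.139 μGy/h.

2.14 μGy/h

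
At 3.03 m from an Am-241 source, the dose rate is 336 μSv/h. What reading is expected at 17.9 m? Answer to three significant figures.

By the inverse-square law, the rate at 17.9 m is
336 × (3.03/17.9)² = 336 × 0.02865 = 9.626 μSv/h.

9.63 μSv/h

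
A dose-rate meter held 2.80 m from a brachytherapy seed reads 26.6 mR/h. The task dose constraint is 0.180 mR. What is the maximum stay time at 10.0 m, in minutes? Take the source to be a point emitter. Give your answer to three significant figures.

5.18 min

Applying the 1/r² law, rate at 10.0 m:
(2.80/10.0)² = 0.07840, so 26.6 × 0.07840 = 2.085 mR/h.
Stay time = 0.180 mR ÷ 2.085 mR/h = 0.08633 h = 5.180 min.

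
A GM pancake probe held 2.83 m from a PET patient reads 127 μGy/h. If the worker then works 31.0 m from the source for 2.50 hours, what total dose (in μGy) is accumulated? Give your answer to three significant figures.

Using I₁d₁² = I₂d₂², rate at 31.0 m:
127 × (2.83/31.0)² = 127 × 0.008334 = 1.058 μGy/h.
Dose = rate × time = 1.058 μGy/h × 2.500 h = 2.645 μGy.

2.65 μGy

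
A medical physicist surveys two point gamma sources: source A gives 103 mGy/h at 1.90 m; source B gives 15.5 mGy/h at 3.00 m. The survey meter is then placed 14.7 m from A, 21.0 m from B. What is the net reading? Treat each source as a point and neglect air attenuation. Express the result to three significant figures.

2.04 mGy/h

Each source contributes Iᵢ·(dᵢ/rᵢ)²; contributions add.
A: 103 × (1.90/14.7)² = 1.721 mGy/h
B: 15.5 × (3.00/21.0)² = 0.3163 mGy/h
Total = 1.721 + 0.3163 = 2.037 mGy/h.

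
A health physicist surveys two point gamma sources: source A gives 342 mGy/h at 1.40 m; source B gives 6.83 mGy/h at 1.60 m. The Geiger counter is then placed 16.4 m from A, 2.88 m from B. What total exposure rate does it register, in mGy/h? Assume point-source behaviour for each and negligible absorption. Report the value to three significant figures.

By superposition, sum each source's inverse-square contribution:
A: 342 × (1.40/16.4)² = 2.492 mGy/h
B: 6.83 × (1.60/2.88)² = 2.108 mGy/h
Total = 2.492 + 2.108 = 4.600 mGy/h.

4.60 mGy/h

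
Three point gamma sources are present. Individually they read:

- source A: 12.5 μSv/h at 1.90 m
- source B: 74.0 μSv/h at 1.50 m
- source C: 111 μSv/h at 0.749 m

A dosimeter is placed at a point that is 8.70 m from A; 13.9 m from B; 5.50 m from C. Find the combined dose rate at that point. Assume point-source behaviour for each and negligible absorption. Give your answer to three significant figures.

Each source contributes Iᵢ·(dᵢ/rᵢ)²; contributions add.
A: 12.5 × (1.90/8.70)² = 0.5962 μSv/h
B: 74.0 × (1.50/13.9)² = 0.8618 μSv/h
C: 111 × (0.749/5.50)² = 2.059 μSv/h
Total = 0.5962 + 0.8618 + 2.059 = 3.517 μSv/h.

3.52 μSv/h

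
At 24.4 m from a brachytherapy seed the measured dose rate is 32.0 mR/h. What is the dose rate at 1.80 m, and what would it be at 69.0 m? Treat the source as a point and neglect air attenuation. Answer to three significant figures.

5880 mR/h; 4.00 mR/h

Using I₁d₁² = I₂d₂²,
At 1.80 m: (24.4/1.80)² = 183.8, so 32.0 × 183.8 = 5882 mR/h
At 69.0 m: (1.80/69.0)² = 0.0006805, so 5882 × 0.0006805 = 4.003 mR/h.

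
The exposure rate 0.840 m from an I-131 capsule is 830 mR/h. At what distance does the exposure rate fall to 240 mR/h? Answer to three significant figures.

Since intensity falls as 1/r², d₂ = d₁·√(I₁/I₂).
I₁/I₂ = 830/240 = 3.458, so d₂ = 0.840 × √3.458 = 1.562 m.

1.56 m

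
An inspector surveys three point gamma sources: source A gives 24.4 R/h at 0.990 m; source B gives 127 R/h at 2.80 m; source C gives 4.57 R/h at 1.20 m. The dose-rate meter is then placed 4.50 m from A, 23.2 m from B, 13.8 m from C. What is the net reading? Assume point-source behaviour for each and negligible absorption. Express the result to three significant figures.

3.07 R/h

Each source contributes Iᵢ·(dᵢ/rᵢ)²; contributions add.
A: 24.4 × (0.990/4.50)² = 1.181 R/h
B: 127 × (2.80/23.2)² = 1.850 R/h
C: 4.57 × (1.20/13.8)² = 0.03456 R/h
Total = 1.181 + 1.850 + 0.03456 = 3.066 R/h.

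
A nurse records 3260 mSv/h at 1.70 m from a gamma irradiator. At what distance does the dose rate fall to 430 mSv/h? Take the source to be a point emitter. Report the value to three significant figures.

4.68 m

By the inverse-square law, d₂ = d₁·√(I₁/I₂).
I₁/I₂ = 3260/430 = 7.581, so d₂ = 1.70 × √7.581 = 4.681 m.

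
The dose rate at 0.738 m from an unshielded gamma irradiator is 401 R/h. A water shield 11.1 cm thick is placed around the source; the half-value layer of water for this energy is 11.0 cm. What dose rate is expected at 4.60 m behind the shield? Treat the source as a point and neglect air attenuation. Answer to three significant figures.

5.13 R/h

Distance alone: (0.738/4.60)² = 0.02574, so 401 × 0.02574 = 10.32 R/h.
Shield: 11.1/11.0 = 1.009 half-value layers → attenuation 2^(−1.009) = 0.4969.
Combined: 10.32 × 0.4969 = 5.128 R/h.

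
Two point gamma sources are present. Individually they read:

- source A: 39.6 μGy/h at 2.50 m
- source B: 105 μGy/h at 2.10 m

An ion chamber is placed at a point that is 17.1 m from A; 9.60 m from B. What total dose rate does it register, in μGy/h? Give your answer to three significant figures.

5.87 μGy/h

Each source contributes Iᵢ·(dᵢ/rᵢ)²; contributions add.
A: 39.6 × (2.50/17.1)² = 0.8464 μGy/h
B: 105 × (2.10/9.60)² = 5.024 μGy/h
Total = 0.8464 + 5.024 = 5.870 μGy/h.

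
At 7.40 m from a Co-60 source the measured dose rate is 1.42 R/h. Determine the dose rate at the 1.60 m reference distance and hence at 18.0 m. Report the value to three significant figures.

By the inverse-square law,
At 1.60 m: (7.40/1.60)² = 21.39, so 1.42 × 21.39 = 30.37 R/h
At 18.0 m: (1.60/18.0)² = 0.007901, so 30.37 × 0.007901 = 0.2400 R/h.

30.4 R/h; 0.240 R/h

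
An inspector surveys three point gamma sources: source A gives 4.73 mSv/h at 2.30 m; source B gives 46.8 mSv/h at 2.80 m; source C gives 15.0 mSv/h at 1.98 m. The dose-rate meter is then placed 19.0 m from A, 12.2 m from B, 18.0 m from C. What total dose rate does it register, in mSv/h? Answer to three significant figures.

2.72 mSv/h

Each source contributes Iᵢ·(dᵢ/rᵢ)²; contributions add.
A: 4.73 × (2.30/19.0)² = 0.06931 mSv/h
B: 46.8 × (2.80/12.2)² = 2.465 mSv/h
C: 15.0 × (1.98/18.0)² = 0.1815 mSv/h
Total = 0.06931 + 2.465 + 0.1815 = 2.716 mSv/h.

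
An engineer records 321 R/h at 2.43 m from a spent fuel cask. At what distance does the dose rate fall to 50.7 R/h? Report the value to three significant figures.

6.11 m

Applying the 1/r² law, d₂ = d₁·√(I₁/I₂).
I₁/I₂ = 321/50.7 = 6.331, so d₂ = 2.43 × √6.331 = 6.114 m.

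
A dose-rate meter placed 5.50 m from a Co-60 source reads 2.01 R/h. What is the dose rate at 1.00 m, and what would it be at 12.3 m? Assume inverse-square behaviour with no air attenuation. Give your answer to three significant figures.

By the inverse-square law,
At 1.00 m: 2.01 × (5.50/1.00)² = 2.01 × 30.25 = 60.80 R/h
At 12.3 m: 60.80 × (1.00/12.3)² = 60.80 × 0.006610 = 0.4019 R/h.

60.8 R/h; 0.402 R/h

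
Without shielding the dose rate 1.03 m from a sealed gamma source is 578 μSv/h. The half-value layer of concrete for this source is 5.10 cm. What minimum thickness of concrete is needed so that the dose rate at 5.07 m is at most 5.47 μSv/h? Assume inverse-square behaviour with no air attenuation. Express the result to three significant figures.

10.8 cm

At 5.07 m, distance alone gives 578 × (1.03/5.07)² = 578 × 0.04127 = 23.85 μSv/h.
Further attenuation needed: 23.85/5.47 = 4.360.
n = log₂(4.360) = 2.124 half-value layers.
Thickness = 2.124 × 5.10 cm = 10.83 cm.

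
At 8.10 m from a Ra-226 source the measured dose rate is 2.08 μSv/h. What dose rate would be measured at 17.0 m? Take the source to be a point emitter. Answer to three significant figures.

Applying the 1/r² law, scaling from 8.10 m to 17.0 m:
(8.10/17.0)² = 0.2270, so 2.08 × 0.2270 = 0.4722 μSv/h.

0.472 μSv/h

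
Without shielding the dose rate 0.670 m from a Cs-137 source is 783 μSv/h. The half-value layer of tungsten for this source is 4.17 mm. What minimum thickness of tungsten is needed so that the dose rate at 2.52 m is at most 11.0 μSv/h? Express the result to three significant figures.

9.72 mm

At 2.52 m, distance alone gives 783 × (0.670/2.52)² = 783 × 0.07069 = 55.35 μSv/h.
Further attenuation needed: 55.35/11.0 = 5.032.
n = log₂(5.032) = 2.331 half-value layers.
Thickness = 2.331 × 4.17 mm = 9.720 mm.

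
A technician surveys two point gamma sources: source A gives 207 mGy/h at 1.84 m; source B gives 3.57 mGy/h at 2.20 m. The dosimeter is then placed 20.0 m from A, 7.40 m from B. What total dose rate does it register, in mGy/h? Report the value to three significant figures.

By superposition, sum each source's inverse-square contribution:
A: 207 × (1.84/20.0)² = 1.752 mGy/h
B: 3.57 × (2.20/7.40)² = 0.3155 mGy/h
Total = 1.752 + 0.3155 = 2.067 mGy/h.

2.07 mGy/h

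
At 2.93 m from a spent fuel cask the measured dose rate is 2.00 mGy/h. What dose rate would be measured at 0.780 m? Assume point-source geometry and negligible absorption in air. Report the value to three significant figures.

Intensity scales as (d₁/d₂)², so scaling from 2.93 m to 0.780 m:
(2.93/0.780)² = 14.11, so 2.00 × 14.11 = 28.22 mGy/h.

28.2 mGy/h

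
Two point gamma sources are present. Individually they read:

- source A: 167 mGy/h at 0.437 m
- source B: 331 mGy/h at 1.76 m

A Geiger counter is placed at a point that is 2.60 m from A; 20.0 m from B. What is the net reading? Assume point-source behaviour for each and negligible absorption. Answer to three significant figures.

Each source contributes Iᵢ·(dᵢ/rᵢ)²; contributions add.
A: 167 × (0.437/2.60)² = 4.718 mGy/h
B: 331 × (1.76/20.0)² = 2.563 mGy/h
Total = 4.718 + 2.563 = 7.281 mGy/h.

7.28 mGy/h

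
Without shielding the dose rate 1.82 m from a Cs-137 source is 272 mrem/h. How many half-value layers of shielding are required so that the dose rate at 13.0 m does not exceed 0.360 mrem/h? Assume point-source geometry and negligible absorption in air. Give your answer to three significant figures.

At 13.0 m, distance alone gives 272 × (1.82/13.0)² = 272 × 0.01960 = 5.331 mrem/h.
Further attenuation needed: 5.331/0.360 = 14.81.
n = log₂(14.81) = 3.888 half-value layers.

3.89 half-value layers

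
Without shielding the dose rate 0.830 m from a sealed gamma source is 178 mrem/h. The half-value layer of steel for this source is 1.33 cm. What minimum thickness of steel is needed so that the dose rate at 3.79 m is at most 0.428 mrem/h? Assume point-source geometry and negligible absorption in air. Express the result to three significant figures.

At 3.79 m, distance alone gives (0.830/3.79)² = 0.04796, so 178 × 0.04796 = 8.537 mrem/h.
Further attenuation needed: 8.537/0.428 = 19.95.
n = log₂(19.95) = 4.318 half-value layers.
Thickness = 4.318 × 1.33 cm = 5.743 cm.

5.74 cm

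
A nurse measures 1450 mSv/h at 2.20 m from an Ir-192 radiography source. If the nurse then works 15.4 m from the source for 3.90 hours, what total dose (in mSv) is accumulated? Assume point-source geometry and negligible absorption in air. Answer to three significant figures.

Using I₁d₁² = I₂d₂², rate at 15.4 m:
1450 × (2.20/15.4)² = 1450 × 0.02041 = 29.59 mSv/h.
Dose = rate × time = 29.59 mSv/h × 3.900 h = 115.4 mSv.

115 mSv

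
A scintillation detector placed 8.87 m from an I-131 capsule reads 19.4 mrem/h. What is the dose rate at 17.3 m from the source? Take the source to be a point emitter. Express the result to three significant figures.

5.10 mrem/h

Applying the 1/r² law, scaling from 8.87 m to 17.3 m:
(8.87/17.3)² = 0.2629, so 19.4 × 0.2629 = 5.100 mrem/h.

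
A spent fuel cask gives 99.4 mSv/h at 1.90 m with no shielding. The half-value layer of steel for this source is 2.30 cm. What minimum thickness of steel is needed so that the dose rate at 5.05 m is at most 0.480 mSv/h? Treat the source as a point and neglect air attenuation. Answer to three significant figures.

11.2 cm

At 5.05 m, distance alone gives 99.4 × (1.90/5.05)² = 99.4 × 0.1416 = 14.08 mSv/h.
Further attenuation needed: 14.08/0.480 = 29.33.
n = log₂(29.33) = 4.874 half-value layers.
Thickness = 4.874 × 2.30 cm = 11.21 cm.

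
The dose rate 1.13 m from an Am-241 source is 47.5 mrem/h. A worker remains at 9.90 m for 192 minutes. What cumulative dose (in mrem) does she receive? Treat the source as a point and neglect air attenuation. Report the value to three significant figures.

Applying the 1/r² law, rate at 9.90 m:
47.5 × (1.13/9.90)² = 47.5 × 0.01303 = 0.6189 mrem/h.
Dose = rate × time = 0.6189 mrem/h × 3.200 h = 1.980 mrem.

1.98 mrem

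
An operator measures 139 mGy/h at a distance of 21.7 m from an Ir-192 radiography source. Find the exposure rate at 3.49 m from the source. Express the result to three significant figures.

5370 mGy/h

Since intensity falls as 1/r², the rate at 3.49 m is
139 × (21.7/3.49)² = 139 × 38.66 = 5374 mGy/h.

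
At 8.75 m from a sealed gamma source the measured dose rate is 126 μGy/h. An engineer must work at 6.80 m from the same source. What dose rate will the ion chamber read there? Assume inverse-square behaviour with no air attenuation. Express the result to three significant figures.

Applying the 1/r² law, scaling from 8.75 m to 6.80 m:
(8.75/6.80)² = 1.656, so 126 × 1.656 = 208.7 μGy/h.

209 μGy/h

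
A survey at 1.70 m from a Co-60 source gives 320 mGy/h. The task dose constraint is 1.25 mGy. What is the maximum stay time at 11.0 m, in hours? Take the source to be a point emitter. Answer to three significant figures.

0.164 h

Intensity scales as (d₁/d₂)², so rate at 11.0 m:
(1.70/11.0)² = 0.02388, so 320 × 0.02388 = 7.642 mGy/h.
Stay time = 1.25 mGy ÷ 7.642 mGy/h = 0.1636 h.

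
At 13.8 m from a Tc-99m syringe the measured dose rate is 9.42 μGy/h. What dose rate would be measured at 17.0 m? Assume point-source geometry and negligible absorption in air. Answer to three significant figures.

Using I₁d₁² = I₂d₂², scaling from 13.8 m to 17.0 m:
9.42 × (13.8/17.0)² = 9.42 × 0.6590 = 6.208 μGy/h.

6.21 μGy/h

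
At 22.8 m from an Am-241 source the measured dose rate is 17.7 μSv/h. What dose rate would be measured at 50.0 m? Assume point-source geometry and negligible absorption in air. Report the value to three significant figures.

3.68 μSv/h

Since intensity falls as 1/r², scaling from 22.8 m to 50.0 m:
17.7 × (22.8/50.0)² = 17.7 × 0.2079 = 3.680 μSv/h.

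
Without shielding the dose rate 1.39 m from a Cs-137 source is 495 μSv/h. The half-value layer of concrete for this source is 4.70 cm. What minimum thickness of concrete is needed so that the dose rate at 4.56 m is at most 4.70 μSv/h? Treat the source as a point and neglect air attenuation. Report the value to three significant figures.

At 4.56 m, distance alone gives (1.39/4.56)² = 0.09292, so 495 × 0.09292 = 46.00 μSv/h.
Further attenuation needed: 46.00/4.70 = 9.787.
n = log₂(9.787) = 3.291 half-value layers.
Thickness = 3.291 × 4.70 cm = 15.47 cm.

15.5 cm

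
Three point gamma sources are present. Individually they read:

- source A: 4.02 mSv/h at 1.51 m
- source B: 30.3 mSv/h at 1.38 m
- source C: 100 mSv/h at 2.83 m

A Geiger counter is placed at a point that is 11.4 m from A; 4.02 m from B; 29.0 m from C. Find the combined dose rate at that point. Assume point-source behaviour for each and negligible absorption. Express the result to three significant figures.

4.59 mSv/h

By superposition, sum each source's inverse-square contribution:
A: 4.02 × (1.51/11.4)² = 0.07053 mSv/h
B: 30.3 × (1.38/4.02)² = 3.571 mSv/h
C: 100 × (2.83/29.0)² = 0.9523 mSv/h
Total = 0.07053 + 3.571 + 0.9523 = 4.594 mSv/h.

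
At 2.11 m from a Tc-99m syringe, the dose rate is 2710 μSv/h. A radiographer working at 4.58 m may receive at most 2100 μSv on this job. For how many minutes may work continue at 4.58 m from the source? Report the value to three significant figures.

219 min

Intensity scales as (d₁/d₂)², so rate at 4.58 m:
(2.11/4.58)² = 0.2122, so 2710 × 0.2122 = 575.1 μSv/h.
Stay time = 2100 μSv ÷ 575.1 μSv/h = 3.652 h = 219.1 min.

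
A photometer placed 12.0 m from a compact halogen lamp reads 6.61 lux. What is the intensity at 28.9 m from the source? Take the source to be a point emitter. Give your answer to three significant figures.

1.14 lux

By the inverse-square law, scaling from 12.0 m to 28.9 m:
(12.0/28.9)² = 0.1724, so 6.61 × 0.1724 = 1.140 lux.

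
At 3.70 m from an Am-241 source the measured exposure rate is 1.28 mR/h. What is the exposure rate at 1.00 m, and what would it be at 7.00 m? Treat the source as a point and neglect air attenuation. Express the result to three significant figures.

Since intensity falls as 1/r²,
At 1.00 m: 1.28 × (3.70/1.00)² = 1.28 × 13.69 = 17.52 mR/h
At 7.00 m: (1.00/7.00)² = 0.02041, so 17.52 × 0.02041 = 0.3576 mR/h.

17.5 mR/h; 0.358 mR/h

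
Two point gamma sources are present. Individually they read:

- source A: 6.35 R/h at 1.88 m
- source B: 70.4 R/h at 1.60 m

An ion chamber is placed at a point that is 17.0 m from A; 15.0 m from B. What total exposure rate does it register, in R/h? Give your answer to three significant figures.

0.879 R/h

By superposition, sum each source's inverse-square contribution:
A: 6.35 × (1.88/17.0)² = 0.07766 R/h
B: 70.4 × (1.60/15.0)² = 0.8010 R/h
Total = 0.07766 + 0.8010 = 0.8787 R/h.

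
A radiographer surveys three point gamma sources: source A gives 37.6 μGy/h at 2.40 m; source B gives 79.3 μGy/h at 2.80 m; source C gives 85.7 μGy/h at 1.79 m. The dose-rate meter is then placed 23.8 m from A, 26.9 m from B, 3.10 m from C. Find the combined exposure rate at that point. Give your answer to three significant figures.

29.8 μGy/h

Each source contributes Iᵢ·(dᵢ/rᵢ)²; contributions add.
A: 37.6 × (2.40/23.8)² = 0.3823 μGy/h
B: 79.3 × (2.80/26.9)² = 0.8592 μGy/h
C: 85.7 × (1.79/3.10)² = 28.57 μGy/h
Total = 0.3823 + 0.8592 + 28.57 = 29.81 μGy/h.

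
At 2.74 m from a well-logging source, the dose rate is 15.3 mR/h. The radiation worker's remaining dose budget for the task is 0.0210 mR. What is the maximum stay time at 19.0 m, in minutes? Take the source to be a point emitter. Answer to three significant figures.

3.96 min

Using I₁d₁² = I₂d₂², rate at 19.0 m:
15.3 × (2.74/19.0)² = 15.3 × 0.02080 = 0.3182 mR/h.
Stay time = 0.0210 mR ÷ 0.3182 mR/h = 0.06600 h = 3.960 min.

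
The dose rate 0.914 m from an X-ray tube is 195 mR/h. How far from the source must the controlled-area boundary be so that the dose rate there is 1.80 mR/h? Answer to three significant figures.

9.51 m

Applying the 1/r² law, d₂ = d₁·√(I₁/I₂).
I₁/I₂ = 195/1.80 = 108.3, so d₂ = 0.914 × √108.3 = 9.512 m.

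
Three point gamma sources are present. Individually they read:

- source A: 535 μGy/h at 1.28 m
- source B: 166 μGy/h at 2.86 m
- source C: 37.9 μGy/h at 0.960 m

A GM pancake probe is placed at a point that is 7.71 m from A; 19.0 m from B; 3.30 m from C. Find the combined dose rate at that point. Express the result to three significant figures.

By superposition, sum each source's inverse-square contribution:
A: 535 × (1.28/7.71)² = 14.75 μGy/h
B: 166 × (2.86/19.0)² = 3.761 μGy/h
C: 37.9 × (0.960/3.30)² = 3.207 μGy/h
Total = 14.75 + 3.761 + 3.207 = 21.72 μGy/h.

21.7 μGy/h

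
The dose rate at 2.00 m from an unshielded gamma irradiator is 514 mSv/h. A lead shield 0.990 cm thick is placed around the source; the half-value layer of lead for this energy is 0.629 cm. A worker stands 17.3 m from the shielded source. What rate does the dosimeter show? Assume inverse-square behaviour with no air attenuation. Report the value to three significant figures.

2.31 mSv/h

Distance alone: 514 × (2.00/17.3)² = 514 × 0.01336 = 6.867 mSv/h.
Shield: 0.990/0.629 = 1.574 half-value layers → attenuation 2^(−1.574) = 0.3359.
Combined: 6.867 × 0.3359 = 2.307 mSv/h.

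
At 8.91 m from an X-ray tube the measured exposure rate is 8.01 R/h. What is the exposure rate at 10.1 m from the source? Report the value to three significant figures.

6.23 R/h

Since intensity falls as 1/r², scaling from 8.91 m to 10.1 m:
(8.91/10.1)² = 0.7782, so 8.01 × 0.7782 = 6.233 R/h.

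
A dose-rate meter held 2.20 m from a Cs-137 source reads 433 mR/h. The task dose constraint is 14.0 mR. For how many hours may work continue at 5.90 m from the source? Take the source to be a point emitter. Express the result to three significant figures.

Using I₁d₁² = I₂d₂², rate at 5.90 m:
(2.20/5.90)² = 0.1390, so 433 × 0.1390 = 60.19 mR/h.
Stay time = 14.0 mR ÷ 60.19 mR/h = 0.2326 h.

0.233 h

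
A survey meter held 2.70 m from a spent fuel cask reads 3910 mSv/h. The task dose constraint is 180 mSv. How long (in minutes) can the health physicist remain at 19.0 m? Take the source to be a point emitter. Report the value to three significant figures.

137 min

Intensity scales as (d₁/d₂)², so rate at 19.0 m:
3910 × (2.70/19.0)² = 3910 × 0.02019 = 78.94 mSv/h.
Stay time = 180 mSv ÷ 78.94 mSv/h = 2.280 h = 136.8 min.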